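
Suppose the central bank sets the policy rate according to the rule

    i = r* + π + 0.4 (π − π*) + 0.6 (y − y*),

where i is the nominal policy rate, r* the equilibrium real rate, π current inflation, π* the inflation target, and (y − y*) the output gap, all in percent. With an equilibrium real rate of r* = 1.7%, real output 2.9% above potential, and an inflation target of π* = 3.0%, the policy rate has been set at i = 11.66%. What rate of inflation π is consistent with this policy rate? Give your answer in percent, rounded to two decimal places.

6.73%

Output 2.9% above potential → (y − y*) = 2.9.
Collecting π: i = r* + (1 + 0.4) π − 0.4 π* + 0.6 (y − y*)
1.4 π = 11.66 − 1.7 + 0.4 × 3.0 − 0.6 × 2.9 = 9.42
π = 9.42 / 1.4 = 6.73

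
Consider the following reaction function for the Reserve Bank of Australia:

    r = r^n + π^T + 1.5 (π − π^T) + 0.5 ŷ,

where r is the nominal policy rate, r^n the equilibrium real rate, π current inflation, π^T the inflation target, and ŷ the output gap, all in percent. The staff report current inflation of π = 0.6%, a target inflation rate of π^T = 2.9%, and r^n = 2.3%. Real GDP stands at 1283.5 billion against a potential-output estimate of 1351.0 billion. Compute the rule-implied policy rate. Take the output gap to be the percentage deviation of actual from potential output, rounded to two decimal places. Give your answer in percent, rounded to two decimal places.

Output gap = 100 × (1283.5 − 1351.0) / 1351.0 = -5.00%.
r = 2.30 + 2.90 + 1.5 × (0.60 − 2.90) + 0.5 × (-5.00)
   = 2.30 + 2.9 − 3.45 − 2.5 = -0.75

-0.75%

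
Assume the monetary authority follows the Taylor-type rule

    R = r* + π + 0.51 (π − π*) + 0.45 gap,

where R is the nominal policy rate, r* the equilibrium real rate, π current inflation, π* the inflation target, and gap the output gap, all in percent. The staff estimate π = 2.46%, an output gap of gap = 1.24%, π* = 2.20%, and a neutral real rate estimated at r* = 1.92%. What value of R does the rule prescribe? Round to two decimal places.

5.07%

R = 1.92 + 2.46 + 0.51 × (2.46 − 2.20) + 0.45 × 1.24
   = 1.92 + 2.46 + 0.1326 + 0.558 = 5.07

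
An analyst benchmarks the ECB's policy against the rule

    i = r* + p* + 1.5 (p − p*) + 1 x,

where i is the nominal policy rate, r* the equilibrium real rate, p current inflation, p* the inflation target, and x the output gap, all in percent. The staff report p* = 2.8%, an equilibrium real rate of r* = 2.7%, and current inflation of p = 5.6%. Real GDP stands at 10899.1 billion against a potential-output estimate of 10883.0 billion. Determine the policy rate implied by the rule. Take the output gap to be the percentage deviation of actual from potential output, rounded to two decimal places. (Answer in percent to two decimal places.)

Output gap = 100 × (10899.1 − 10883.0) / 10883.0 = 0.15%.
i = 2.70 + 2.80 + 1.5 × (5.60 − 2.80) + 1 × 0.15
   = 2.70 + 2.8 + 4.2 + 0.15 = 9.85

9.85%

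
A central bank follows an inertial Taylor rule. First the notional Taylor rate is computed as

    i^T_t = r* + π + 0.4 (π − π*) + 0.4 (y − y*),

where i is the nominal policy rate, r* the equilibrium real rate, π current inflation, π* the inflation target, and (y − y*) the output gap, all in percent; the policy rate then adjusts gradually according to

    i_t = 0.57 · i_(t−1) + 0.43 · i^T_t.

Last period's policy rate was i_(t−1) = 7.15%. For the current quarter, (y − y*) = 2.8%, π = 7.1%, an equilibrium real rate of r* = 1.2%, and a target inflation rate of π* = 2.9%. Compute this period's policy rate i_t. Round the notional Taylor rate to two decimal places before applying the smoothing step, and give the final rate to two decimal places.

8.85%

i^T_t = 1.2 + 7.1 + 0.4 × (7.1 − 2.9) + 0.4 × 2.8
   = 1.2 + 7.1 + 1.68 + 1.12 = 11.10
i_t = 0.57 × 7.15 + 0.43 × 11.10 = 4.0755 + 4.773 = 8.85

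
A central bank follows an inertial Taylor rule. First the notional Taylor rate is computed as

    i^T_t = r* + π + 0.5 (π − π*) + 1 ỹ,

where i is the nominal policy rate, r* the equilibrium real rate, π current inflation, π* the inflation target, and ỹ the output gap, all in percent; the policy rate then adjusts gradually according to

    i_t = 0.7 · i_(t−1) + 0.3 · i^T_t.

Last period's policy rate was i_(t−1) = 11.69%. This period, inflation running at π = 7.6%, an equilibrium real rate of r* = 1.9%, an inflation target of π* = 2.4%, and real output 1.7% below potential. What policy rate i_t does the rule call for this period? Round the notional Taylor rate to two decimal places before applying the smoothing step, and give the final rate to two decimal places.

11.30%

Output 1.7% below potential → ỹ = -1.7.
i^T_t = 1.9 + 7.6 + 0.5 × (7.6 − 2.4) + 1 × (-1.7)
   = 1.9 + 7.6 + 2.6 − 1.7 = 10.40
i_t = 0.7 × 11.69 + 0.3 × 10.40 = 8.183 + 3.12 = 11.30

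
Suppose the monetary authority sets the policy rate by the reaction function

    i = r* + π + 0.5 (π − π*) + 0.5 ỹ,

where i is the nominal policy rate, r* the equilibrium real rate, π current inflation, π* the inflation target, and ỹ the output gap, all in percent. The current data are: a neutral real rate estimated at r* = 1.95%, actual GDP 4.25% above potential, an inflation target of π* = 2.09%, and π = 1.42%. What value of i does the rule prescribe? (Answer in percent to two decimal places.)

5.16%

Output 4.25% above potential → ỹ = 4.25.
i = 1.95 + 1.42 + 0.5 × (1.42 − 2.09) + 0.5 × 4.25
   = 1.95 + 1.42 − 0.335 + 2.125 = 5.16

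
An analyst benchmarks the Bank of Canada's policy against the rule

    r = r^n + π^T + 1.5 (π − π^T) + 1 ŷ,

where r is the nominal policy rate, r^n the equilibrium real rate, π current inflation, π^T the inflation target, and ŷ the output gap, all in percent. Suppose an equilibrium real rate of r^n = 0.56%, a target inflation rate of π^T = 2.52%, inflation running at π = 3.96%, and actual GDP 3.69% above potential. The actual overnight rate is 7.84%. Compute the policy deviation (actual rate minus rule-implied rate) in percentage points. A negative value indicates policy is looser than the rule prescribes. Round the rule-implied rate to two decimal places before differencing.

Output 3.69% above potential → ŷ = 3.69.
r = 0.56 + 2.52 + 1.5 × (3.96 − 2.52) + 1 × 3.69
   = 0.56 + 2.52 + 2.16 + 3.69 = 8.93
Deviation = 7.84 − 8.93 = -1.09 pp.

-1.09 pp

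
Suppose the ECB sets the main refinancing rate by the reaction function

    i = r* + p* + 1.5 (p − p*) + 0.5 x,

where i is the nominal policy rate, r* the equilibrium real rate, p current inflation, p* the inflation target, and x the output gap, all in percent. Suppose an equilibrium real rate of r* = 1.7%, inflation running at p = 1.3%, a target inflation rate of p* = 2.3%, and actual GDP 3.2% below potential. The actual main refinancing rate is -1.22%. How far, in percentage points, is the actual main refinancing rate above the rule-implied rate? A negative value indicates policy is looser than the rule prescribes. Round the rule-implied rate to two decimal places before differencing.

Output 3.2% below potential → x = -3.2.
i = 1.7 + 2.3 + 1.5 × (1.3 − 2.3) + 0.5 × (-3.2)
   = 1.7 + 2.3 − 1.5 − 1.6 = 0.90
Deviation = -1.22 − 0.90 = -2.12 pp.

-2.12 pp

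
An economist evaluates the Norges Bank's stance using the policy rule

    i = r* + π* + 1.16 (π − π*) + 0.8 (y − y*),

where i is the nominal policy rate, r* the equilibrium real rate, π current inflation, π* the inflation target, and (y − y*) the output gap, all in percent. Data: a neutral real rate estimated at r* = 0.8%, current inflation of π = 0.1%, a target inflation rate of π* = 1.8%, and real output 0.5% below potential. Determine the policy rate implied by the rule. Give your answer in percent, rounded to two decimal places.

0.23%

Output 0.5% below potential → (y − y*) = -0.5.
i = 0.8 + 1.8 + 1.16 × (0.1 − 1.8) + 0.8 × (-0.5)
   = 0.8 + 1.8 − 1.972 − 0.4 = 0.23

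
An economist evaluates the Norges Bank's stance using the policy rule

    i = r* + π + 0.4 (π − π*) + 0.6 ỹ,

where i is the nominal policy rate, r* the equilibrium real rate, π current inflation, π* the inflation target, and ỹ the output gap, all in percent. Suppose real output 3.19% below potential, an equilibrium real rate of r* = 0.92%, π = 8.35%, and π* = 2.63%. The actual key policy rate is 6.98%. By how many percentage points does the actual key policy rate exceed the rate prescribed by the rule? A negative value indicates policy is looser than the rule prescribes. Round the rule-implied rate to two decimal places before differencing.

-2.66 pp

Output 3.19% below potential → ỹ = -3.19.
i = 0.92 + 8.35 + 0.4 × (8.35 − 2.63) + 0.6 × (-3.19)
   = 0.92 + 8.35 + 2.288 − 1.914 = 9.64
Deviation = 6.98 − 9.64 = -2.66 pp.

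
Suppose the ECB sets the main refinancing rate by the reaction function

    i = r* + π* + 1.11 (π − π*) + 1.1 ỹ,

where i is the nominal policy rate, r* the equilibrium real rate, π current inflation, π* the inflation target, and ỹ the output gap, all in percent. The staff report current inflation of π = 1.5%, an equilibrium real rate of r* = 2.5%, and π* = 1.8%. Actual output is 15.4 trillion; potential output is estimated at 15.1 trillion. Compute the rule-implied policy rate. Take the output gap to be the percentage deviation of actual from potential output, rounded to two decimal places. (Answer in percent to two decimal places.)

6.16%

Output gap = 100 × (15.4 − 15.1) / 15.1 = 1.99%.
i = 2.50 + 1.80 + 1.11 × (1.50 − 1.80) + 1.1 × 1.99
   = 2.50 + 1.8 − 0.333 + 2.189 = 6.16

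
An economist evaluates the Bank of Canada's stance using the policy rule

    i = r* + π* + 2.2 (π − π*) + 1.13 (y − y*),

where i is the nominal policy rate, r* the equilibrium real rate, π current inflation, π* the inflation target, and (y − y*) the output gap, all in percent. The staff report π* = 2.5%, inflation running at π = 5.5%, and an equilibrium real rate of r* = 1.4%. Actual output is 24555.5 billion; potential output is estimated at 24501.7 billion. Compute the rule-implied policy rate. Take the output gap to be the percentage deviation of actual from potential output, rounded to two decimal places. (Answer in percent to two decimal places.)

Output gap = 100 × (24555.5 − 24501.7) / 24501.7 = 0.22%.
i = 1.40 + 2.50 + 2.2 × (5.50 − 2.50) + 1.13 × 0.22
   = 1.40 + 2.5 + 6.6 + 0.2486 = 10.75

10.75%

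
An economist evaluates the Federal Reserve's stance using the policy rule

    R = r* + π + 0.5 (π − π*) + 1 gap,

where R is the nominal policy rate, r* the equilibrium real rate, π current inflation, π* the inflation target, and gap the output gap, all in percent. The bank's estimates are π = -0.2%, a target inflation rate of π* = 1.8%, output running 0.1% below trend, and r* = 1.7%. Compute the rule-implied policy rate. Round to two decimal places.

0.40%

Output 0.1% below potential → gap = -0.1.
R = 1.7 + (-0.2) + 0.5 × (-0.2 − 1.8) + 1 × (-0.1)
   = 1.7 − 0.2 − 1 − 0.1 = 0.40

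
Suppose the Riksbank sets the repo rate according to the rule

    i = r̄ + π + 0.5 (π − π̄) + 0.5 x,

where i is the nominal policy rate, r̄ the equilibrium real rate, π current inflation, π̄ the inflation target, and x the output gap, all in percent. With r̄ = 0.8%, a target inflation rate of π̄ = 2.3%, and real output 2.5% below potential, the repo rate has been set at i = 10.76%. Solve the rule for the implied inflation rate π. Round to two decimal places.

Output 2.5% below potential → x = -2.5.
Collecting π: i = r̄ + (1 + 0.5) π − 0.5 π̄ + 0.5 x
1.5 π = 10.76 − 0.8 + 0.5 × 2.3 − 0.5 × (-2.5) = 12.36
π = 12.36 / 1.5 = 8.24

8.24%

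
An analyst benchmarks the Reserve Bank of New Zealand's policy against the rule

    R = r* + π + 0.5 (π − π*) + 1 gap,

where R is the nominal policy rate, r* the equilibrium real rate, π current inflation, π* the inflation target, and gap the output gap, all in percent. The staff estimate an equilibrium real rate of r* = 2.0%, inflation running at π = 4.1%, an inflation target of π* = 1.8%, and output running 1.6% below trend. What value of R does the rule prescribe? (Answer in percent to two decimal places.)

Output 1.6% below potential → gap = -1.6.
R = 2.0 + 4.1 + 0.5 × (4.1 − 1.8) + 1 × (-1.6)
   = 2.0 + 4.1 + 1.15 − 1.6 = 5.65

5.65%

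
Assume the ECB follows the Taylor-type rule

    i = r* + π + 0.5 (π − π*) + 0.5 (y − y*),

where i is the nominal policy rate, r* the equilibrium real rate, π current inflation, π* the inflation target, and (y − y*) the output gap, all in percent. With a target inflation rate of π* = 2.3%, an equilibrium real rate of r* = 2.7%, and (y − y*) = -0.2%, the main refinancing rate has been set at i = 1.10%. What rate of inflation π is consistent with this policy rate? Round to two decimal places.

Collecting π: i = r* + (1 + 0.5) π − 0.5 π* + 0.5 (y − y*)
1.5 π = 1.10 − 2.7 + 0.5 × 2.3 − 0.5 × (-0.2) = -0.35
π = -0.35 / 1.5 = -0.23

-0.23%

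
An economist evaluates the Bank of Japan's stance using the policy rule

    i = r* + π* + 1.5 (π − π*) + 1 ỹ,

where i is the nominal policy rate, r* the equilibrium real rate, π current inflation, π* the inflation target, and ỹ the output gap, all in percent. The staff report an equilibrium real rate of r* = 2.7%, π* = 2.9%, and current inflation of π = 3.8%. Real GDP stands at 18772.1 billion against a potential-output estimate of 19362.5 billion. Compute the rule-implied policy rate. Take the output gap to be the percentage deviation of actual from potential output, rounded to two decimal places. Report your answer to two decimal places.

3.90%

Output gap = 100 × (18772.1 − 19362.5) / 19362.5 = -3.05%.
i = 2.70 + 2.90 + 1.5 × (3.80 − 2.90) + 1 × (-3.05)
   = 2.70 + 2.9 + 1.35 − 3.05 = 3.90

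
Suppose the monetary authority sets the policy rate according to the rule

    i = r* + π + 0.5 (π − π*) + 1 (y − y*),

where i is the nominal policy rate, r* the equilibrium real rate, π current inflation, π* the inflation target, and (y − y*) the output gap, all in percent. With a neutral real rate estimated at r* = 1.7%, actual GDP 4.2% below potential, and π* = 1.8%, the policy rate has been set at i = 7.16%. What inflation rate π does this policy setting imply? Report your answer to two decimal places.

7.04%

Output 4.2% below potential → (y − y*) = -4.2.
Collecting π: i = r* + (1 + 0.5) π − 0.5 π* + 1 (y − y*)
1.5 π = 7.16 − 1.7 + 0.5 × 1.8 − 1 × (-4.2) = 10.56
π = 10.56 / 1.5 = 7.04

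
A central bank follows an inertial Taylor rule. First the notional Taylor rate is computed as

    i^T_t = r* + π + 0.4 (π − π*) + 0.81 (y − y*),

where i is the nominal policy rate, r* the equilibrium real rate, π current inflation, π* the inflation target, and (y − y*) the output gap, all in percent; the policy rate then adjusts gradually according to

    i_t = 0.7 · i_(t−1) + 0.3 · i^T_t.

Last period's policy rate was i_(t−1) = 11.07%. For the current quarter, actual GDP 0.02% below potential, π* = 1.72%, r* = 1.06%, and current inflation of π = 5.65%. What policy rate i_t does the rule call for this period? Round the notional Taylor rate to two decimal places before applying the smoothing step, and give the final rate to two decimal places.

10.23%

Output 0.02% below potential → (y − y*) = -0.02.
i^T_t = 1.06 + 5.65 + 0.4 × (5.65 − 1.72) + 0.81 × (-0.02)
   = 1.06 + 5.65 + 1.572 − 0.0162 = 8.27
i_t = 0.7 × 11.07 + 0.3 × 8.27 = 7.749 + 2.481 = 10.23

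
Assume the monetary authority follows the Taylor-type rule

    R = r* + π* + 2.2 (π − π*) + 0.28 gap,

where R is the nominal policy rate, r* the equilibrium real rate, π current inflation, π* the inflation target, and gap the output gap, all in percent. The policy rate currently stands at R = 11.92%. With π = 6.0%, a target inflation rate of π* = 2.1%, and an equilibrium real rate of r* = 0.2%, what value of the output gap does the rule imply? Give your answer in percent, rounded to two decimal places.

0.28 gap = 11.92 − 0.2 − 2.1 − 2.2 × (6.0 − 2.1) = 1.04
gap = 1.04 / 0.28 = 3.71

3.71%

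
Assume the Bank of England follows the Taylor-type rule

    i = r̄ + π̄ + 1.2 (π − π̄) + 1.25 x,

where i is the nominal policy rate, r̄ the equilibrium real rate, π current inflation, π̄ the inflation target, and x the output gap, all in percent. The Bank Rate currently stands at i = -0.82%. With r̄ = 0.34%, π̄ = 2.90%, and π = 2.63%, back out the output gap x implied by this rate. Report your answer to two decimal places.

1.25 x = -0.82 − 0.34 − 2.90 − 1.2 × (2.63 − 2.90) = -3.736
x = -3.736 / 1.25 = -2.99

-2.99%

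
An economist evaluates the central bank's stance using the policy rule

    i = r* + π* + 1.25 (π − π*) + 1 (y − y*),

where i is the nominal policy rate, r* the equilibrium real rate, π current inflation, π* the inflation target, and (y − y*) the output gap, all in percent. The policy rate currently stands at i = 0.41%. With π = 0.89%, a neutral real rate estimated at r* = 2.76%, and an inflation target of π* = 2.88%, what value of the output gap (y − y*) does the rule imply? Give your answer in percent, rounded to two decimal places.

-2.74%

1 (y − y*) = 0.41 − 2.76 − 2.88 − 1.25 × (0.89 − 2.88) = -2.7425
(y − y*) = -2.7425 / 1 = -2.74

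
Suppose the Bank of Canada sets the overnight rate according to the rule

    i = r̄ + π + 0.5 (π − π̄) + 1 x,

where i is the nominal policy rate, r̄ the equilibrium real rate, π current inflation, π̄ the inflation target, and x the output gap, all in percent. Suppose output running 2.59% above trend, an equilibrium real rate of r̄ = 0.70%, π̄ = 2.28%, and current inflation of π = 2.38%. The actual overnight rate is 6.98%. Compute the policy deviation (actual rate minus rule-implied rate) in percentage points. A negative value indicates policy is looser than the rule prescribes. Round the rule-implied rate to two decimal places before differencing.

1.26 pp

Output 2.59% above potential → x = 2.59.
i = 0.70 + 2.38 + 0.5 × (2.38 − 2.28) + 1 × 2.59
   = 0.70 + 2.38 + 0.05 + 2.59 = 5.72
Deviation = 6.98 − 5.72 = 1.26 pp.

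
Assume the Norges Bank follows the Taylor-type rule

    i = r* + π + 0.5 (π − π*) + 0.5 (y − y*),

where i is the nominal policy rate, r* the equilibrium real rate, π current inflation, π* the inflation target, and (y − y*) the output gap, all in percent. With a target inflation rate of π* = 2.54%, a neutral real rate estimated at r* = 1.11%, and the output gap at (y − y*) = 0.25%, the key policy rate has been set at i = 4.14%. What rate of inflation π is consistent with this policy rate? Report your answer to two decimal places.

Collecting π: i = r* + (1 + 0.5) π − 0.5 π* + 0.5 (y − y*)
1.5 π = 4.14 − 1.11 + 0.5 × 2.54 − 0.5 × 0.25 = 4.175
π = 4.175 / 1.5 = 2.78

2.78%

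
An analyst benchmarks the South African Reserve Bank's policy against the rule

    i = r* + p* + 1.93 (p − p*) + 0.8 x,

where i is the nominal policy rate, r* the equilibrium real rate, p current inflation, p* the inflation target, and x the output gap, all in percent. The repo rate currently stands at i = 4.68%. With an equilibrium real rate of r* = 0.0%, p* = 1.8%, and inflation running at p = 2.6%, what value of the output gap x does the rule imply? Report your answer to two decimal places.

1.67%

0.8 x = 4.68 − 0.0 − 1.8 − 1.93 × (2.6 − 1.8) = 1.336
x = 1.336 / 0.8 = 1.67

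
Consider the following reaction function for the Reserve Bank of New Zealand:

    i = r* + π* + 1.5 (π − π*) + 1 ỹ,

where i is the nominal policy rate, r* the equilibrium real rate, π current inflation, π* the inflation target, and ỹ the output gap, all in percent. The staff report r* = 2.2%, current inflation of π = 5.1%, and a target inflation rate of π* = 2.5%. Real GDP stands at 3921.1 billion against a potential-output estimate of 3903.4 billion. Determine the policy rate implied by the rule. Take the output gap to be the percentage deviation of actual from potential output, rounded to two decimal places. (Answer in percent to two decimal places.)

9.05%

Output gap = 100 × (3921.1 − 3903.4) / 3903.4 = 0.45%.
i = 2.20 + 2.50 + 1.5 × (5.10 − 2.50) + 1 × 0.45
   = 2.20 + 2.5 + 3.9 + 0.45 = 9.05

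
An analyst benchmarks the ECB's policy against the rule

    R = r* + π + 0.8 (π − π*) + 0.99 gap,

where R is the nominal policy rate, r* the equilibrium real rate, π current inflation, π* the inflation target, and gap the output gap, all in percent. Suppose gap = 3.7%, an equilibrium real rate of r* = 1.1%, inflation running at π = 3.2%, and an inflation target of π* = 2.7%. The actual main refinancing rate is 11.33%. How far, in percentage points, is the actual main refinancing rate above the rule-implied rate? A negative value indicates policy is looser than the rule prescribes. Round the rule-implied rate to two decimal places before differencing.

R = 1.1 + 3.2 + 0.8 × (3.2 − 2.7) + 0.99 × 3.7
   = 1.1 + 3.2 + 0.4 + 3.663 = 8.36
Deviation = 11.33 − 8.36 = 2.97 pp.

2.97 pp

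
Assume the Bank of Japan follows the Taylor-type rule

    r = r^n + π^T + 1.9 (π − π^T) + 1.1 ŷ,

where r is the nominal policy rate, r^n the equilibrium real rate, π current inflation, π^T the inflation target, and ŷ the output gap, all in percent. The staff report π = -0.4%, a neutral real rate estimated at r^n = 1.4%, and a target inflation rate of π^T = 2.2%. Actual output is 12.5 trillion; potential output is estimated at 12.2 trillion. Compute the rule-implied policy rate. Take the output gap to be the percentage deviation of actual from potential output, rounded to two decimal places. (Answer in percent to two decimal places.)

Output gap = 100 × (12.5 − 12.2) / 12.2 = 2.46%.
r = 1.40 + 2.20 + 1.9 × (-0.40 − 2.20) + 1.1 × 2.46
   = 1.40 + 2.2 − 4.94 + 2.706 = 1.37

1.37%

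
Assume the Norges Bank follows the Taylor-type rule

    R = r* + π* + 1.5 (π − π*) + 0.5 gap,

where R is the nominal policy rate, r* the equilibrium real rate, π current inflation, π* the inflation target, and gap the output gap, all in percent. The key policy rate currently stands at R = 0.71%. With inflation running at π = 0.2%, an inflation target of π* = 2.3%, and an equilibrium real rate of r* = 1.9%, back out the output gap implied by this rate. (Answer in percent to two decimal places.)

-0.68%

0.5 gap = 0.71 − 1.9 − 2.3 − 1.5 × (0.2 − 2.3) = -0.34
gap = -0.34 / 0.5 = -0.68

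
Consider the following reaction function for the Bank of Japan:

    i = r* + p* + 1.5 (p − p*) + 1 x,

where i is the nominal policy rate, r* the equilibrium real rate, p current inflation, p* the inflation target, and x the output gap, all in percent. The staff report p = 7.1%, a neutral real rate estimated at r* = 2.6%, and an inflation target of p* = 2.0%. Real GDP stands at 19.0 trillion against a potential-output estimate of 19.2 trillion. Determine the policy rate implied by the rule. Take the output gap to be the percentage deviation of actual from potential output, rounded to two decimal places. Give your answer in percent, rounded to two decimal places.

11.21%

Output gap = 100 × (19.0 − 19.2) / 19.2 = -1.04%.
i = 2.60 + 2.00 + 1.5 × (7.10 − 2.00) + 1 × (-1.04)
   = 2.60 + 2 + 7.65 − 1.04 = 11.21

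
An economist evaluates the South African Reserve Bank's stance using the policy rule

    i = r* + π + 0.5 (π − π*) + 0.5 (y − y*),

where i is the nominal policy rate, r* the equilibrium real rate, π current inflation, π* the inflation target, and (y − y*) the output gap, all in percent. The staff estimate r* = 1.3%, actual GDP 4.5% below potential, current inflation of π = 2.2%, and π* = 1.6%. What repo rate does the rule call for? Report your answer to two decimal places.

1.55%

Output 4.5% below potential → (y − y*) = -4.5.
i = 1.3 + 2.2 + 0.5 × (2.2 − 1.6) + 0.5 × (-4.5)
   = 1.3 + 2.2 + 0.3 − 2.25 = 1.55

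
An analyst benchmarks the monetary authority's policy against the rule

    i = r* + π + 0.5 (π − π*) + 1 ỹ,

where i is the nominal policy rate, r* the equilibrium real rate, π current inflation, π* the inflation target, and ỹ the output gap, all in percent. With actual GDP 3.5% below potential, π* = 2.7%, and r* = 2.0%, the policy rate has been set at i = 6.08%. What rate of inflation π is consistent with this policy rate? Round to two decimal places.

5.95%

Output 3.5% below potential → ỹ = -3.5.
Collecting π: i = r* + (1 + 0.5) π − 0.5 π* + 1 ỹ
1.5 π = 6.08 − 2.0 + 0.5 × 2.7 − 1 × (-3.5) = 8.93
π = 8.93 / 1.5 = 5.95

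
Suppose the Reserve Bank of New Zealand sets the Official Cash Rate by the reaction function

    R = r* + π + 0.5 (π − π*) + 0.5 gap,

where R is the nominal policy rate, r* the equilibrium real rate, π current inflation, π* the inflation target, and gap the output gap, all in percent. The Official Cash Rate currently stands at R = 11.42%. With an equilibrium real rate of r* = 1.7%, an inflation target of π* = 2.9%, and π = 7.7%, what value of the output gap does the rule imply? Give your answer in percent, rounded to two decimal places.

0.5 gap = 11.42 − 1.7 − 7.7 − 0.5 × (7.7 − 2.9) = -0.38
gap = -0.38 / 0.5 = -0.76

-0.76%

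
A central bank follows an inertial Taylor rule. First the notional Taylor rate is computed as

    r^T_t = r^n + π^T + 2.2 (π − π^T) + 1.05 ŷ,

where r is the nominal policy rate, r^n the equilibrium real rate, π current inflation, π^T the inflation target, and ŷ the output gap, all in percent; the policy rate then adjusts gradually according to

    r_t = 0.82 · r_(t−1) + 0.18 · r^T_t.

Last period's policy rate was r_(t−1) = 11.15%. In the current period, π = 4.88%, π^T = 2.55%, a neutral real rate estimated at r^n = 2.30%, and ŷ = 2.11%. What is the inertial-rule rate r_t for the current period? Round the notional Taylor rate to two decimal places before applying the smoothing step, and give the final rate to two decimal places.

r^T_t = 2.30 + 2.55 + 2.2 × (4.88 − 2.55) + 1.05 × 2.11
   = 2.30 + 2.55 + 5.126 + 2.2155 = 12.19
r_t = 0.82 × 11.15 + 0.18 × 12.19 = 9.143 + 2.1942 = 11.34

11.34%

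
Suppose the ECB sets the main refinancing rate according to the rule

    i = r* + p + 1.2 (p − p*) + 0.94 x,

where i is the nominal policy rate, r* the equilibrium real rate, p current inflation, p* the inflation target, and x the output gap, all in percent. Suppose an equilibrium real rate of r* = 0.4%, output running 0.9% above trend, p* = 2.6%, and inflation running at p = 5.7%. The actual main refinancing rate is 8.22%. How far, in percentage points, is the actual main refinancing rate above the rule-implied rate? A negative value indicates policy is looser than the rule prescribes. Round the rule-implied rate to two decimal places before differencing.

Output 0.9% above potential → x = 0.9.
i = 0.4 + 5.7 + 1.2 × (5.7 − 2.6) + 0.94 × 0.9
   = 0.4 + 5.7 + 3.72 + 0.846 = 10.67
Deviation = 8.22 − 10.67 = -2.45 pp.

-2.45 pp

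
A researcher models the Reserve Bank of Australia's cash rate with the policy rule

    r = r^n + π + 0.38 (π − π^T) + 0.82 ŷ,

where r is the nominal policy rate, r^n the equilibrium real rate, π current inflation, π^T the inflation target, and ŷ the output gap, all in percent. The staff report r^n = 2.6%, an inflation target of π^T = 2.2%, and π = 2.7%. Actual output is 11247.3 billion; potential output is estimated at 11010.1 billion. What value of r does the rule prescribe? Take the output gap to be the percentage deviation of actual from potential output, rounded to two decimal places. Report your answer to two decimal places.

7.25%

Output gap = 100 × (11247.3 − 11010.1) / 11010.1 = 2.15%.
r = 2.60 + 2.70 + 0.38 × (2.70 − 2.20) + 0.82 × 2.15
   = 2.60 + 2.7 + 0.19 + 1.763 = 7.25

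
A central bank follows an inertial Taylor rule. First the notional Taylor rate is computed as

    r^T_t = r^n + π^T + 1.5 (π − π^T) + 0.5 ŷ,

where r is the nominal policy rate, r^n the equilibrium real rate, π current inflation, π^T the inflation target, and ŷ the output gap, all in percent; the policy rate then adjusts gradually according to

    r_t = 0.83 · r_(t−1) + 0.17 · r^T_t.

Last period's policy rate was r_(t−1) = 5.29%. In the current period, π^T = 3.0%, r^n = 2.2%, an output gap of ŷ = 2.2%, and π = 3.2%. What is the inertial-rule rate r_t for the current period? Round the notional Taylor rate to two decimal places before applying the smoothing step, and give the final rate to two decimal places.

5.51%

r^T_t = 2.2 + 3.0 + 1.5 × (3.2 − 3.0) + 0.5 × 2.2
   = 2.2 + 3 + 0.3 + 1.1 = 6.60
r_t = 0.83 × 5.29 + 0.17 × 6.60 = 4.3907 + 1.122 = 5.51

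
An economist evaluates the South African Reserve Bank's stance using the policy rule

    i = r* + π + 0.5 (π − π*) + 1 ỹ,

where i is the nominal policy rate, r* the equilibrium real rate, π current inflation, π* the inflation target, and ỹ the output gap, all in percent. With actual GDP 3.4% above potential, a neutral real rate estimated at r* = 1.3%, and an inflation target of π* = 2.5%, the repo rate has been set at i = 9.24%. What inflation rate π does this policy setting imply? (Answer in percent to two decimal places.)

Output 3.4% above potential → ỹ = 3.4.
Collecting π: i = r* + (1 + 0.5) π − 0.5 π* + 1 ỹ
1.5 π = 9.24 − 1.3 + 0.5 × 2.5 − 1 × 3.4 = 5.79
π = 5.79 / 1.5 = 3.86

3.86%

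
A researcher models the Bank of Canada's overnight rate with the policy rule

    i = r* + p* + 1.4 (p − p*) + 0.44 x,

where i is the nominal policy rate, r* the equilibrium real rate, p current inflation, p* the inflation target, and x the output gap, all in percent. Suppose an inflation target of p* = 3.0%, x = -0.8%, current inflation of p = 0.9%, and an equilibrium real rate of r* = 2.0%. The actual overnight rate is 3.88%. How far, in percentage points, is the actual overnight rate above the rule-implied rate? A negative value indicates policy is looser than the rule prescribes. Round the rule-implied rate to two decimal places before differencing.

i = 2.0 + 3.0 + 1.4 × (0.9 − 3.0) + 0.44 × (-0.8)
   = 2.0 + 3 − 2.94 − 0.352 = 1.71
Deviation = 3.88 − 1.71 = 2.17 pp.

2.17 pp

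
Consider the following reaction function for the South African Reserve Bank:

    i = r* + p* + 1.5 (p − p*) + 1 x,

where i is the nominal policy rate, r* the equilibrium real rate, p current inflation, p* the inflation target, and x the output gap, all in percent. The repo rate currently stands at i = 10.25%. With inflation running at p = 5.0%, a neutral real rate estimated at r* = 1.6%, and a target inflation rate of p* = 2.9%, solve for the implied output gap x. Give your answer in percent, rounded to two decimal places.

1 x = 10.25 − 1.6 − 2.9 − 1.5 × (5.0 − 2.9) = 2.6
x = 2.6 / 1 = 2.60

2.60%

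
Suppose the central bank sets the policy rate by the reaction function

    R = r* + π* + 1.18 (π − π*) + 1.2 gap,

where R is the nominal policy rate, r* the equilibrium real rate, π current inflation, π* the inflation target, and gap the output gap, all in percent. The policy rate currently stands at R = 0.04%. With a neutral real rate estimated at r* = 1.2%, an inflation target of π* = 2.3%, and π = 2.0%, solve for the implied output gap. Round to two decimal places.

-2.59%

1.2 gap = 0.04 − 1.2 − 2.3 − 1.18 × (2.0 − 2.3) = -3.106
gap = -3.106 / 1.2 = -2.59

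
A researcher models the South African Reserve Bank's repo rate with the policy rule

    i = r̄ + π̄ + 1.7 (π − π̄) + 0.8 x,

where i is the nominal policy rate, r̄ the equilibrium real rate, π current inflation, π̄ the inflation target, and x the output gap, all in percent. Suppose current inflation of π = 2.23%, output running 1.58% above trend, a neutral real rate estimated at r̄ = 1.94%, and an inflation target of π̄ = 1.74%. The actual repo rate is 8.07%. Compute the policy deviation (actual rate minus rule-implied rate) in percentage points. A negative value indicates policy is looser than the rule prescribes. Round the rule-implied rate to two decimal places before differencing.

2.29 pp

Output 1.58% above potential → x = 1.58.
i = 1.94 + 1.74 + 1.7 × (2.23 − 1.74) + 0.8 × 1.58
   = 1.94 + 1.74 + 0.833 + 1.264 = 5.78
Deviation = 8.07 − 5.78 = 2.29 pp.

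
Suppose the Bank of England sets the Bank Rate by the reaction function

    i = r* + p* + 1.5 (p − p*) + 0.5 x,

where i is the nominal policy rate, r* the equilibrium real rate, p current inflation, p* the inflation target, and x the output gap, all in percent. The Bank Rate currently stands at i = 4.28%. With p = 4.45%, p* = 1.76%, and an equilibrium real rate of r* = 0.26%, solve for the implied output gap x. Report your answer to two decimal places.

-3.55%

0.5 x = 4.28 − 0.26 − 1.76 − 1.5 × (4.45 − 1.76) = -1.775
x = -1.775 / 0.5 = -3.55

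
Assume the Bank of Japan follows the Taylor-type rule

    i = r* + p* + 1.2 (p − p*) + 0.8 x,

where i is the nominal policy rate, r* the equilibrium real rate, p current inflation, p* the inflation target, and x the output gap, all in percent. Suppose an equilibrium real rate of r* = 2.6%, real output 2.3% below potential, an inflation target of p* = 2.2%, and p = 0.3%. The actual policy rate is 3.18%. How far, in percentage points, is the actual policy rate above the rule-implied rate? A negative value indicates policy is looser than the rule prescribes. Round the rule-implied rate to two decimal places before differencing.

Output 2.3% below potential → x = -2.3.
i = 2.6 + 2.2 + 1.2 × (0.3 − 2.2) + 0.8 × (-2.3)
   = 2.6 + 2.2 − 2.28 − 1.84 = 0.68
Deviation = 3.18 − 0.68 = 2.50 pp.

2.50 pp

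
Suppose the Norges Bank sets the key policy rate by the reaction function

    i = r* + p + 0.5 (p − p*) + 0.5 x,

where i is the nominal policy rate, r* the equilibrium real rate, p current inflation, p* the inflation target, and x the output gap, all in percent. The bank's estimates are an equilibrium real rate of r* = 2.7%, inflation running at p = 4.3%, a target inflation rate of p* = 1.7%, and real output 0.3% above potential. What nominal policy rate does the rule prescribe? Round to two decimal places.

8.45%

Output 0.3% above potential → x = 0.3.
i = 2.7 + 4.3 + 0.5 × (4.3 − 1.7) + 0.5 × 0.3
   = 2.7 + 4.3 + 1.3 + 0.15 = 8.45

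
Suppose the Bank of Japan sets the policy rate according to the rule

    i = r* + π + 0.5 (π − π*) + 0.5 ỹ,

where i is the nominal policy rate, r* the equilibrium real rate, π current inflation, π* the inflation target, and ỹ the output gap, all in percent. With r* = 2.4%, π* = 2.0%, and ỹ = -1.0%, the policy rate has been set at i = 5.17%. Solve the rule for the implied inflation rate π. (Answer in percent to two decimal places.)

2.85%

Collecting π: i = r* + (1 + 0.5) π − 0.5 π* + 0.5 ỹ
1.5 π = 5.17 − 2.4 + 0.5 × 2.0 − 0.5 × (-1.0) = 4.27
π = 4.27 / 1.5 = 2.85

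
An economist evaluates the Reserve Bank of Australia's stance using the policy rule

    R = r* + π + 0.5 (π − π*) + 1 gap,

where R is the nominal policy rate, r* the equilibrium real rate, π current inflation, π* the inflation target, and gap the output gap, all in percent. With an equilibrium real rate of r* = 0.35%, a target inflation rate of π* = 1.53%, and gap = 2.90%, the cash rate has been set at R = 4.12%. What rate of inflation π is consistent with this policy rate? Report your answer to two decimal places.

1.09%

Collecting π: R = r* + (1 + 0.5) π − 0.5 π* + 1 gap
1.5 π = 4.12 − 0.35 + 0.5 × 1.53 − 1 × 2.90 = 1.635
π = 1.635 / 1.5 = 1.09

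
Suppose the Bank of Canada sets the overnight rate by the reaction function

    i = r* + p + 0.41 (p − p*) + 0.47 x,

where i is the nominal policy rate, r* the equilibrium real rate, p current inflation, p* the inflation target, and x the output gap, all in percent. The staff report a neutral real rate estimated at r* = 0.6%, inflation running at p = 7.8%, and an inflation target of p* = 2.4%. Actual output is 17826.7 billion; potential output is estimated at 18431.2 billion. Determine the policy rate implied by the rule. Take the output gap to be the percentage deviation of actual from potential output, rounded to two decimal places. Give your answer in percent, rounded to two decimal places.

9.07%

Output gap = 100 × (17826.7 − 18431.2) / 18431.2 = -3.28%.
i = 0.60 + 7.80 + 0.41 × (7.80 − 2.40) + 0.47 × (-3.28)
   = 0.60 + 7.8 + 2.214 − 1.5416 = 9.07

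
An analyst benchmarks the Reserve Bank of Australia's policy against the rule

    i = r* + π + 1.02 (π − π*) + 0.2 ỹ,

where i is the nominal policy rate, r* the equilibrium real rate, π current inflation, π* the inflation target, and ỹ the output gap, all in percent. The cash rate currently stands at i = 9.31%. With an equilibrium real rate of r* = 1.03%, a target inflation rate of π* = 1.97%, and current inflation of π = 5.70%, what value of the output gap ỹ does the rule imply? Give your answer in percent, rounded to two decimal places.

-6.12%

0.2 ỹ = 9.31 − 1.03 − 5.70 − 1.02 × (5.70 − 1.97) = -1.2246
ỹ = -1.2246 / 0.2 = -6.12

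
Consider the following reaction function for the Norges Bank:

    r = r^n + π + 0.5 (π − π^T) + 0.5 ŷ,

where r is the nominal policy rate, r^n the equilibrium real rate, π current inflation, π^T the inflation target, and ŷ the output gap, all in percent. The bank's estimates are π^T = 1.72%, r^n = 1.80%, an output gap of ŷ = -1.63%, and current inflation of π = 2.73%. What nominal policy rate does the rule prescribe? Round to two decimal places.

r = 1.80 + 2.73 + 0.5 × (2.73 − 1.72) + 0.5 × (-1.63)
   = 1.80 + 2.73 + 0.505 − 0.815 = 4.22

4.22%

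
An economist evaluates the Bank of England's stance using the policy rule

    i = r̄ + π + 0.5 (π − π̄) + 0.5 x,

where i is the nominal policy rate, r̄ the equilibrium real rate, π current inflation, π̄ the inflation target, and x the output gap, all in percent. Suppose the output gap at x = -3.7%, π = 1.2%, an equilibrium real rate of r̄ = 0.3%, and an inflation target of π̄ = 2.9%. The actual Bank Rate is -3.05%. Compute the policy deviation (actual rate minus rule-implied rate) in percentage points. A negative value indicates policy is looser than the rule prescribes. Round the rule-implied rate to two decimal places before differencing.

-1.85 pp

i = 0.3 + 1.2 + 0.5 × (1.2 − 2.9) + 0.5 × (-3.7)
   = 0.3 + 1.2 − 0.85 − 1.85 = -1.20
Deviation = -3.05 − (-1.20) = -1.85 pp.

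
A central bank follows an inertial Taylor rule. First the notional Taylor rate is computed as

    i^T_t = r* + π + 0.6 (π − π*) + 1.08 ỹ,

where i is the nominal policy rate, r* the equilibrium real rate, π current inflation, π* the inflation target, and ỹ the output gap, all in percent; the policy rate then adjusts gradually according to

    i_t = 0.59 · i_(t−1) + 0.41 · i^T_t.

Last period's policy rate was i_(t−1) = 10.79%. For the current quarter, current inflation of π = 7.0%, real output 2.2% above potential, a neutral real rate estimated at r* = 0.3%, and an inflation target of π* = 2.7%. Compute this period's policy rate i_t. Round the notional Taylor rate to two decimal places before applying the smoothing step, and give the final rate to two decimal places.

11.39%

Output 2.2% above potential → ỹ = 2.2.
i^T_t = 0.3 + 7.0 + 0.6 × (7.0 − 2.7) + 1.08 × 2.2
   = 0.3 + 7 + 2.58 + 2.376 = 12.26
i_t = 0.59 × 10.79 + 0.41 × 12.26 = 6.3661 + 5.0266 = 11.39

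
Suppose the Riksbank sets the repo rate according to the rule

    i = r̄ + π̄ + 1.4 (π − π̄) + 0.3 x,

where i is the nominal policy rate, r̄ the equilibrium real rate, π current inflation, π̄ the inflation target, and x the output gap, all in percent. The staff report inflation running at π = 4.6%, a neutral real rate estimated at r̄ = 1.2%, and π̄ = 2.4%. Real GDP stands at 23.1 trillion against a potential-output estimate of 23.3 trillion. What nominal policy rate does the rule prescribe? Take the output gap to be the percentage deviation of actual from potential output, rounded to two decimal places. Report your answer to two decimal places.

6.42%

Output gap = 100 × (23.1 − 23.3) / 23.3 = -0.86%.
i = 1.20 + 2.40 + 1.4 × (4.60 − 2.40) + 0.3 × (-0.86)
   = 1.20 + 2.4 + 3.08 − 0.258 = 6.42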